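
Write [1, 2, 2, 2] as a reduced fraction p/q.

17/12

Fold from the inside: start with 2/1.
  2 + 1/2 = 5/2
  2 + 2/5 = 12/5
  1 + 5/12 = 17/12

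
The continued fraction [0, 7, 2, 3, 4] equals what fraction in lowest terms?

30/223

Using pₖ = aₖpₖ₋₁ + pₖ₋₂ and qₖ = aₖqₖ₋₁ + qₖ₋₂:
  k=0: a=0, p=0, q=1
  k=1: a=7, p=1, q=7
  k=2: a=2, p=2, q=15
  k=3: a=3, p=7, q=52
  k=4: a=4, p=30, q=223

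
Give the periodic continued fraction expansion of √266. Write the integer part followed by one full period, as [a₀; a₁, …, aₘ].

a₀ = ⌊√266⌋ = 16.
With m₀=0, d₀=1 and mₖ₊₁ = dₖaₖ − mₖ, dₖ₊₁ = (n − mₖ₊₁²)/dₖ, aₖ₊₁ = ⌊(a₀+mₖ₊₁)/dₖ₊₁⌋:
  k=1: m=16, d=10, a=3
  k=2: m=14, d=7, a=4
  k=3: m=14, d=10, a=3
  k=4: m=16, d=1, a=32
d=1 and a=2a₀=32 at k=4, so the next step gives (m, d) = (16, 10) again — its k=1 value — and the period has length 4.

[16; 3, 4, 3, 32]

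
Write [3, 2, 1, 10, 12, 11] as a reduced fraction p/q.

Using pₖ = aₖpₖ₋₁ + pₖ₋₂ and qₖ = aₖqₖ₋₁ + qₖ₋₂:
  k=0: a=3, p=3, q=1
  k=1: a=2, p=7, q=2
  k=2: a=1, p=10, q=3
  k=3: a=10, p=107, q=32
  k=4: a=12, p=1294, q=387
  k=5: a=11, p=14341, q=4289

14341/4289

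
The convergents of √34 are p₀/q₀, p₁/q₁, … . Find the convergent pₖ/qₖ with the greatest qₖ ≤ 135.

√34 = [5; 1, 4, 1, 10, …] (period length 4).
Convergents:
  p_0/q_0 = 5/1
  p_1/q_1 = 6/1
  p_2/q_2 = 29/5
  p_3/q_3 = 35/6
  p_4/q_4 = 379/65
  p_5/q_5 = 414/71
  p_6/q_6 = 2035/349
q_5 = 71 ≤ 135 < 349 = q_6, so the answer is 414/71.

414/71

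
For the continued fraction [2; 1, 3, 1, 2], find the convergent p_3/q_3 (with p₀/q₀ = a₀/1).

14/5

Using pₖ = aₖpₖ₋₁ + pₖ₋₂, qₖ = aₖqₖ₋₁ + qₖ₋₂ (with p₋₁=1, p₋₂=0, q₋₁=0, q₋₂=1):
  k=0: a=2, p=2, q=1
  k=1: a=1, p=3, q=1
  k=2: a=3, p=11, q=4
  k=3: a=1, p=14, q=5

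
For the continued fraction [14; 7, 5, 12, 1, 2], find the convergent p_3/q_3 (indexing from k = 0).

6207/439

Using pₖ = aₖpₖ₋₁ + pₖ₋₂, qₖ = aₖqₖ₋₁ + qₖ₋₂ (with p₋₁=1, p₋₂=0, q₋₁=0, q₋₂=1):
  k=0: a=14, p=14, q=1
  k=1: a=7, p=99, q=7
  k=2: a=5, p=509, q=36
  k=3: a=12, p=6207, q=439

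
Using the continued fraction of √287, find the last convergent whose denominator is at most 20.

288/17

√287 = [16; 1, 15, 1, 32, …] (period length 4).
Convergents:
  p_0/q_0 = 16/1
  p_1/q_1 = 17/1
  p_2/q_2 = 271/16
  p_3/q_3 = 288/17
  p_4/q_4 = 9487/560
q_3 = 17 ≤ 20 < 560 = q_4, so the answer is 288/17.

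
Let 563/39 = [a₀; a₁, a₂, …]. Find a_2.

3

563 = 14·39 + 17   →  a_0 = 14
39 = 2·17 + 5   →  a_1 = 2
17 = 3·5 + 2   →  a_2 = 3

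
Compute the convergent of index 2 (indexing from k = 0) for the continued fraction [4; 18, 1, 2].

Using pₖ = aₖpₖ₋₁ + pₖ₋₂, qₖ = aₖqₖ₋₁ + qₖ₋₂ (with p₋₁=1, p₋₂=0, q₋₁=0, q₋₂=1):
  k=0: a=4, p=4, q=1
  k=1: a=18, p=73, q=18
  k=2: a=1, p=77, q=19

77/19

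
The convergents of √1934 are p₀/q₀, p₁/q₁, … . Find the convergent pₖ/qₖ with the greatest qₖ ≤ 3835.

√1934 = [43; 1, 42, 1, 86, …] (period length 4).
Convergents:
  p_0/q_0 = 43/1
  p_1/q_1 = 44/1
  p_2/q_2 = 1891/43
  p_3/q_3 = 1935/44
  p_4/q_4 = 168301/3827
  p_5/q_5 = 170236/3871
q_4 = 3827 ≤ 3835 < 3871 = q_5, so the answer is 168301/3827.

168301/3827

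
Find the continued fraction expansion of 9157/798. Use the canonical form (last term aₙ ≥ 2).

[11; 2, 9, 2, 9, 2]

9157 = 11·798 + 379
798 = 2·379 + 40
379 = 9·40 + 19
40 = 2·19 + 2
19 = 9·2 + 1
2 = 2·1 + 0  (stop)
So 9157/798 = [11; 2, 9, 2, 9, 2].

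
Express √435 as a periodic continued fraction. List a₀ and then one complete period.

a₀ = ⌊√435⌋ = 20.
With m₀=0, d₀=1 and mₖ₊₁ = dₖaₖ − mₖ, dₖ₊₁ = (n − mₖ₊₁²)/dₖ, aₖ₊₁ = ⌊(a₀+mₖ₊₁)/dₖ₊₁⌋:
  k=1: m=20, d=35, a=1
  k=2: m=15, d=6, a=5
  k=3: m=15, d=35, a=1
  k=4: m=20, d=1, a=40
d=1 and a=2a₀=40 at k=4, so the next step gives (m, d) = (20, 35) again — its k=1 value — and the period has length 4.

[20; 1, 5, 1, 40]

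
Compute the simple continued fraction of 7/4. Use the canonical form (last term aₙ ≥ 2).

[1; 1, 3]

7 = 1*4 + 3
4 = 1*3 + 1
3 = 3*1 + 0  (stop)
So 7/4 = [1; 1, 3].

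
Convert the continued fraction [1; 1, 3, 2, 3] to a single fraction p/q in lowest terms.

Fold from the inside: start with 3/1.
  2 + 1/3 = 7/3
  3 + 3/7 = 24/7
  1 + 7/24 = 31/24
  1 + 24/31 = 55/31

55/31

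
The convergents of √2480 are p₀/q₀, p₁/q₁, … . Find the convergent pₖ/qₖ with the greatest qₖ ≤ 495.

√2480 = [49; 1, 3, 1, 98, …] (period length 4).
Convergents:
  p_0/q_0 = 49/1
  p_1/q_1 = 50/1
  p_2/q_2 = 199/4
  p_3/q_3 = 249/5
  p_4/q_4 = 24601/494
  p_5/q_5 = 24850/499
q_4 = 494 ≤ 495 < 499 = q_5, so the answer is 24601/494.

24601/494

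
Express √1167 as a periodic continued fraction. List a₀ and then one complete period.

a₀ = ⌊√1167⌋ = 34.
With m₀=0, d₀=1 and mₖ₊₁ = dₖaₖ − mₖ, dₖ₊₁ = (n − mₖ₊₁²)/dₖ, aₖ₊₁ = ⌊(a₀+mₖ₊₁)/dₖ₊₁⌋:
  k=1: m=34, d=11, a=6
  k=2: m=32, d=13, a=5
  k=3: m=33, d=6, a=11
  k=4: m=33, d=13, a=5
  k=5: m=32, d=11, a=6
  k=6: m=34, d=1, a=68
d=1 and a=2a₀=68 at k=6, so the next step gives (m, d) = (34, 11) again — its k=1 value — and the period has length 6.

[34; 6, 5, 11, 5, 6, 68]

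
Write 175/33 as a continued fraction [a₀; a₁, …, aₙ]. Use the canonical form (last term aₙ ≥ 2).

175 = 5×33 + 10
33 = 3×10 + 3
10 = 3×3 + 1
3 = 3×1 + 0  (stop)
So 175/33 = [5; 3, 3, 3].

[5; 3, 3, 3]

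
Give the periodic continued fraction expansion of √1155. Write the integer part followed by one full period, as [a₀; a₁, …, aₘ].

[33; 1, 66]

a₀ = ⌊√1155⌋ = 33.
With m₀=0, d₀=1 and mₖ₊₁ = dₖaₖ − mₖ, dₖ₊₁ = (n − mₖ₊₁²)/dₖ, aₖ₊₁ = ⌊(a₀+mₖ₊₁)/dₖ₊₁⌋:
  k=1: m=33, d=66, a=1
  k=2: m=33, d=1, a=66
d=1 and a=2a₀=66 at k=2, so the next step gives (m, d) = (33, 66) again — its k=1 value — and the period has length 2.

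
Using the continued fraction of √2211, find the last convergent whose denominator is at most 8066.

√2211 = [47; 47, 94, …] (period length 2).
Convergents:
  p_0/q_0 = 47/1
  p_1/q_1 = 2210/47
  p_2/q_2 = 207787/4419
  p_3/q_3 = 9768199/207740
q_2 = 4419 ≤ 8066 < 207740 = q_3, so the answer is 207787/4419.

207787/4419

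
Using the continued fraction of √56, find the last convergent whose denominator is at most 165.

449/60

√56 = [7; 2, 14, …] (period length 2).
Convergents:
  p_0/q_0 = 7/1
  p_1/q_1 = 15/2
  p_2/q_2 = 217/29
  p_3/q_3 = 449/60
  p_4/q_4 = 6503/869
q_3 = 60 ≤ 165 < 869 = q_4, so the answer is 449/60.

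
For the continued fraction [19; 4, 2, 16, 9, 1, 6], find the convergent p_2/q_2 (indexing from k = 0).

173/9

Using pₖ = aₖpₖ₋₁ + pₖ₋₂, qₖ = aₖqₖ₋₁ + qₖ₋₂ (with p₋₁=1, p₋₂=0, q₋₁=0, q₋₂=1):
  k=0: a=19, p=19, q=1
  k=1: a=4, p=77, q=4
  k=2: a=2, p=173, q=9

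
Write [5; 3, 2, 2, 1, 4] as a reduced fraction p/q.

598/113

Fold from the inside: start with 4/1.
  1 + 1/4 = 5/4
  2 + 4/5 = 14/5
  2 + 5/14 = 33/14
  3 + 14/33 = 113/33
  5 + 33/113 = 598/113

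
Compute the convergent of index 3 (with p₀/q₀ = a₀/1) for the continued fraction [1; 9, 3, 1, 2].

Using pₖ = aₖpₖ₋₁ + pₖ₋₂, qₖ = aₖqₖ₋₁ + qₖ₋₂ (with p₋₁=1, p₋₂=0, q₋₁=0, q₋₂=1):
  k=0: a=1, p=1, q=1
  k=1: a=9, p=10, q=9
  k=2: a=3, p=31, q=28
  k=3: a=1, p=41, q=37

41/37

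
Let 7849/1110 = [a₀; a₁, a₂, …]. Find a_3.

7849 = 7·1110 + 79   →  a_0 = 7
1110 = 14·79 + 4   →  a_1 = 14
79 = 19·4 + 3   →  a_2 = 19
4 = 1·3 + 1   →  a_3 = 1

1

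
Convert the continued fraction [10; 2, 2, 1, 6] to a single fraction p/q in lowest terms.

Fold from the inside: start with 6/1.
  1 + 1/6 = 7/6
  2 + 6/7 = 20/7
  2 + 7/20 = 47/20
  10 + 20/47 = 490/47

490/47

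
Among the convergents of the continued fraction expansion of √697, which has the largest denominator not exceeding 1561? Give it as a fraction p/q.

34849/1320

√697 = [26; 2, 2, 52, …] (period length 3).
Convergents:
  p_0/q_0 = 26/1
  p_1/q_1 = 53/2
  p_2/q_2 = 132/5
  p_3/q_3 = 6917/262
  p_4/q_4 = 13966/529
  p_5/q_5 = 34849/1320
  p_6/q_6 = 1826114/69169
q_5 = 1320 ≤ 1561 < 69169 = q_6, so the answer is 34849/1320.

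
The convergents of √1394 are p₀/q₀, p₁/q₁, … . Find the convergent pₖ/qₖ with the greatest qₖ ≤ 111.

4107/110

√1394 = [37; 2, 1, 36, 1, 2, 74, …] (period length 6).
Convergents:
  p_0/q_0 = 37/1
  p_1/q_1 = 75/2
  p_2/q_2 = 112/3
  p_3/q_3 = 4107/110
  p_4/q_4 = 4219/113
q_3 = 110 ≤ 111 < 113 = q_4, so the answer is 4107/110.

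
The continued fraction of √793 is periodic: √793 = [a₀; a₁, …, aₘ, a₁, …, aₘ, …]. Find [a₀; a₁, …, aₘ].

a₀ = ⌊√793⌋ = 28.
With m₀=0, d₀=1 and mₖ₊₁ = dₖaₖ − mₖ, dₖ₊₁ = (n − mₖ₊₁²)/dₖ, aₖ₊₁ = ⌊(a₀+mₖ₊₁)/dₖ₊₁⌋:
  k=1: m=28, d=9, a=6
  k=2: m=26, d=13, a=4
  k=3: m=26, d=9, a=6
  k=4: m=28, d=1, a=56
d=1 and a=2a₀=56 at k=4, so the next step gives (m, d) = (28, 9) again — its k=1 value — and the period has length 4.

[28; 6, 4, 6, 56]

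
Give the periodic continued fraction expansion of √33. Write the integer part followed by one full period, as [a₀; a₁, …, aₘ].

[5; 1, 2, 1, 10]

a₀ = ⌊√33⌋ = 5.
With m₀=0, d₀=1 and mₖ₊₁ = dₖaₖ − mₖ, dₖ₊₁ = (n − mₖ₊₁²)/dₖ, aₖ₊₁ = ⌊(a₀+mₖ₊₁)/dₖ₊₁⌋:
  k=1: m=5, d=8, a=1
  k=2: m=3, d=3, a=2
  k=3: m=3, d=8, a=1
  k=4: m=5, d=1, a=10
d=1 and a=2a₀=10 at k=4, so the next step gives (m, d) = (5, 8) again — its k=1 value — and the period has length 4.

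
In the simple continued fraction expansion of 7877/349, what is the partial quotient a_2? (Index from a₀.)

1

7877 = 22·349 + 199   →  a_0 = 22
349 = 1·199 + 150   →  a_1 = 1
199 = 1·150 + 49   →  a_2 = 1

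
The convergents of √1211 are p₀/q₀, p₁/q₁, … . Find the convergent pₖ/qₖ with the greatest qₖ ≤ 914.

12145/349

√1211 = [34; 1, 3, 1, 68, …] (period length 4).
Convergents:
  p_0/q_0 = 34/1
  p_1/q_1 = 35/1
  p_2/q_2 = 139/4
  p_3/q_3 = 174/5
  p_4/q_4 = 11971/344
  p_5/q_5 = 12145/349
  p_6/q_6 = 48406/1391
q_5 = 349 ≤ 914 < 1391 = q_6, so the answer is 12145/349.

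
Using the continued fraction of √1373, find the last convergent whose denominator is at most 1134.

25382/685

√1373 = [37; 18, 1, 1, 18, 74, …] (period length 5).
Convergents:
  p_0/q_0 = 37/1
  p_1/q_1 = 667/18
  p_2/q_2 = 704/19
  p_3/q_3 = 1371/37
  p_4/q_4 = 25382/685
  p_5/q_5 = 1879639/50727
q_4 = 685 ≤ 1134 < 50727 = q_5, so the answer is 25382/685.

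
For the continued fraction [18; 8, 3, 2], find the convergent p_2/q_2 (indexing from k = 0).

453/25

Using pₖ = aₖpₖ₋₁ + pₖ₋₂, qₖ = aₖqₖ₋₁ + qₖ₋₂ (with p₋₁=1, p₋₂=0, q₋₁=0, q₋₂=1):
  k=0: a=18, p=18, q=1
  k=1: a=8, p=145, q=8
  k=2: a=3, p=453, q=25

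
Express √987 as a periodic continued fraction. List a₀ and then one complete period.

[31; 2, 2, 2, 62]

a₀ = ⌊√987⌋ = 31.
With m₀=0, d₀=1 and mₖ₊₁ = dₖaₖ − mₖ, dₖ₊₁ = (n − mₖ₊₁²)/dₖ, aₖ₊₁ = ⌊(a₀+mₖ₊₁)/dₖ₊₁⌋:
  k=1: m=31, d=26, a=2
  k=2: m=21, d=21, a=2
  k=3: m=21, d=26, a=2
  k=4: m=31, d=1, a=62
d=1 and a=2a₀=62 at k=4, so the next step gives (m, d) = (31, 26) again — its k=1 value — and the period has length 4.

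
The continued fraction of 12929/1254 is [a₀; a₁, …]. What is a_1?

12929 = 10·1254 + 389   →  a_0 = 10
1254 = 3·389 + 87   →  a_1 = 3

3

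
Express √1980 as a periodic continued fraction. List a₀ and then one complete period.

[44; 2, 88]

a₀ = ⌊√1980⌋ = 44.
With m₀=0, d₀=1 and mₖ₊₁ = dₖaₖ − mₖ, dₖ₊₁ = (n − mₖ₊₁²)/dₖ, aₖ₊₁ = ⌊(a₀+mₖ₊₁)/dₖ₊₁⌋:
  k=1: m=44, d=44, a=2
  k=2: m=44, d=1, a=88
d=1 and a=2a₀=88 at k=2, so the next step gives (m, d) = (44, 44) again — its k=1 value — and the period has length 2.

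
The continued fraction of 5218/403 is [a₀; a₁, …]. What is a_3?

5

5218 = 12·403 + 382   →  a_0 = 12
403 = 1·382 + 21   →  a_1 = 1
382 = 18·21 + 4   →  a_2 = 18
21 = 5·4 + 1   →  a_3 = 5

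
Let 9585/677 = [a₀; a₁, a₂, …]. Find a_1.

6

9585 = 14·677 + 107   →  a_0 = 14
677 = 6·107 + 35   →  a_1 = 6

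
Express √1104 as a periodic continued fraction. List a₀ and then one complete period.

[33; 4, 2, 2, 2, 4, 66]

a₀ = ⌊√1104⌋ = 33.
With m₀=0, d₀=1 and mₖ₊₁ = dₖaₖ − mₖ, dₖ₊₁ = (n − mₖ₊₁²)/dₖ, aₖ₊₁ = ⌊(a₀+mₖ₊₁)/dₖ₊₁⌋:
  k=1: m=33, d=15, a=4
  k=2: m=27, d=25, a=2
  k=3: m=23, d=23, a=2
  k=4: m=23, d=25, a=2
  k=5: m=27, d=15, a=4
  k=6: m=33, d=1, a=66
d=1 and a=2a₀=66 at k=6, so the next step gives (m, d) = (33, 15) again — its k=1 value — and the period has length 6.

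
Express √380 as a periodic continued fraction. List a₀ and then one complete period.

a₀ = ⌊√380⌋ = 19.
With m₀=0, d₀=1 and mₖ₊₁ = dₖaₖ − mₖ, dₖ₊₁ = (n − mₖ₊₁²)/dₖ, aₖ₊₁ = ⌊(a₀+mₖ₊₁)/dₖ₊₁⌋:
  k=1: m=19, d=19, a=2
  k=2: m=19, d=1, a=38
d=1 and a=2a₀=38 at k=2, so the next step gives (m, d) = (19, 19) again — its k=1 value — and the period has length 2.

[19; 2, 38]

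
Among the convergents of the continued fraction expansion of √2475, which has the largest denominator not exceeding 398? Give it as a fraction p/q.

19651/395

√2475 = [49; 1, 2, 1, 98, …] (period length 4).
Convergents:
  p_0/q_0 = 49/1
  p_1/q_1 = 50/1
  p_2/q_2 = 149/3
  p_3/q_3 = 199/4
  p_4/q_4 = 19651/395
  p_5/q_5 = 19850/399
q_4 = 395 ≤ 398 < 399 = q_5, so the answer is 19651/395.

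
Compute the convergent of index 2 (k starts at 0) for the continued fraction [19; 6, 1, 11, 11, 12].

Using pₖ = aₖpₖ₋₁ + pₖ₋₂, qₖ = aₖqₖ₋₁ + qₖ₋₂ (with p₋₁=1, p₋₂=0, q₋₁=0, q₋₂=1):
  k=0: a=19, p=19, q=1
  k=1: a=6, p=115, q=6
  k=2: a=1, p=134, q=7

134/7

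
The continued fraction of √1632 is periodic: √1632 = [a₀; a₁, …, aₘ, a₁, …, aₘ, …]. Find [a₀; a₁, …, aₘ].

a₀ = ⌊√1632⌋ = 40.
With m₀=0, d₀=1 and mₖ₊₁ = dₖaₖ − mₖ, dₖ₊₁ = (n − mₖ₊₁²)/dₖ, aₖ₊₁ = ⌊(a₀+mₖ₊₁)/dₖ₊₁⌋:
  k=1: m=40, d=32, a=2
  k=2: m=24, d=33, a=1
  k=3: m=9, d=47, a=1
  k=4: m=38, d=4, a=19
  k=5: m=38, d=47, a=1
  k=6: m=9, d=33, a=1
  k=7: m=24, d=32, a=2
  k=8: m=40, d=1, a=80
d=1 and a=2a₀=80 at k=8, so the next step gives (m, d) = (40, 32) again — its k=1 value — and the period has length 8.

[40; 2, 1, 1, 19, 1, 1, 2, 80]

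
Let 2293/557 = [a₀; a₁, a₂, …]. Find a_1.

2293 = 4·557 + 65   →  a_0 = 4
557 = 8·65 + 37   →  a_1 = 8

8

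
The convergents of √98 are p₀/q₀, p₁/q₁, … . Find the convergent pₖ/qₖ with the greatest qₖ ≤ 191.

1871/189

√98 = [9; 1, 8, 1, 18, …] (period length 4).
Convergents:
  p_0/q_0 = 9/1
  p_1/q_1 = 10/1
  p_2/q_2 = 89/9
  p_3/q_3 = 99/10
  p_4/q_4 = 1871/189
  p_5/q_5 = 1970/199
q_4 = 189 ≤ 191 < 199 = q_5, so the answer is 1871/189.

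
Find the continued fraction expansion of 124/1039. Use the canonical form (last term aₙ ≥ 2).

[0; 8, 2, 1, 1, 1, 3, 4]

124 = 0*1039 + 124
1039 = 8*124 + 47
124 = 2*47 + 30
47 = 1*30 + 17
30 = 1*17 + 13
17 = 1*13 + 4
13 = 3*4 + 1
4 = 4*1 + 0  (stop)
So 124/1039 = [0; 8, 2, 1, 1, 1, 3, 4].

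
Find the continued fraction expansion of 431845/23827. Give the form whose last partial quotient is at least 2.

431845 = 18×23827 + 2959
23827 = 8×2959 + 155
2959 = 19×155 + 14
155 = 11×14 + 1
14 = 14×1 + 0  (stop)
So 431845/23827 = [18; 8, 19, 11, 14].

[18; 8, 19, 11, 14]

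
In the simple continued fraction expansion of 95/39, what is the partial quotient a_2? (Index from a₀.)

3

95 = 2·39 + 17   →  a_0 = 2
39 = 2·17 + 5   →  a_1 = 2
17 = 3·5 + 2   →  a_2 = 3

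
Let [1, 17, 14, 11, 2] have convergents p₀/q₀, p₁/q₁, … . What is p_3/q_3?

Using pₖ = aₖpₖ₋₁ + pₖ₋₂, qₖ = aₖqₖ₋₁ + qₖ₋₂ (with p₋₁=1, p₋₂=0, q₋₁=0, q₋₂=1):
  k=0: a=1, p=1, q=1
  k=1: a=17, p=18, q=17
  k=2: a=14, p=253, q=239
  k=3: a=11, p=2801, q=2646

2801/2646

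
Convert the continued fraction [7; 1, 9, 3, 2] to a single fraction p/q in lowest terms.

569/72

Using pₖ = aₖpₖ₋₁ + pₖ₋₂ and qₖ = aₖqₖ₋₁ + qₖ₋₂:
  k=0: a=7, p=7, q=1
  k=1: a=1, p=8, q=1
  k=2: a=9, p=79, q=10
  k=3: a=3, p=245, q=31
  k=4: a=2, p=569, q=72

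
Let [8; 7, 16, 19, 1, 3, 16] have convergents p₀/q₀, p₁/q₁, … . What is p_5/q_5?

Using pₖ = aₖpₖ₋₁ + pₖ₋₂, qₖ = aₖqₖ₋₁ + qₖ₋₂ (with p₋₁=1, p₋₂=0, q₋₁=0, q₋₂=1):
  k=0: a=8, p=8, q=1
  k=1: a=7, p=57, q=7
  k=2: a=16, p=920, q=113
  k=3: a=19, p=17537, q=2154
  k=4: a=1, p=18457, q=2267
  k=5: a=3, p=72908, q=8955

72908/8955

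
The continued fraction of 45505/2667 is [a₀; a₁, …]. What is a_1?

45505 = 17·2667 + 166   →  a_0 = 17
2667 = 16·166 + 11   →  a_1 = 16

16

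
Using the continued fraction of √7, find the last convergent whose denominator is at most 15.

37/14

√7 = [2; 1, 1, 1, 4, …] (period length 4).
Convergents:
  p_0/q_0 = 2/1
  p_1/q_1 = 3/1
  p_2/q_2 = 5/2
  p_3/q_3 = 8/3
  p_4/q_4 = 37/14
  p_5/q_5 = 45/17
q_4 = 14 ≤ 15 < 17 = q_5, so the answer is 37/14.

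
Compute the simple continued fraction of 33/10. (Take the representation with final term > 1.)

33 = 3·10 + 3
10 = 3·3 + 1
3 = 3·1 + 0  (stop)
So 33/10 = [3; 3, 3].

[3; 3, 3]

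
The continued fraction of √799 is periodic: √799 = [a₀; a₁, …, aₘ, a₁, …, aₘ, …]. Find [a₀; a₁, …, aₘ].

[28; 3, 1, 3, 56]

a₀ = ⌊√799⌋ = 28.
With m₀=0, d₀=1 and mₖ₊₁ = dₖaₖ − mₖ, dₖ₊₁ = (n − mₖ₊₁²)/dₖ, aₖ₊₁ = ⌊(a₀+mₖ₊₁)/dₖ₊₁⌋:
  k=1: m=28, d=15, a=3
  k=2: m=17, d=34, a=1
  k=3: m=17, d=15, a=3
  k=4: m=28, d=1, a=56
d=1 and a=2a₀=56 at k=4, so the next step gives (m, d) = (28, 15) again — its k=1 value — and the period has length 4.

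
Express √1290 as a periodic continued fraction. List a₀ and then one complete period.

a₀ = ⌊√1290⌋ = 35.
With m₀=0, d₀=1 and mₖ₊₁ = dₖaₖ − mₖ, dₖ₊₁ = (n − mₖ₊₁²)/dₖ, aₖ₊₁ = ⌊(a₀+mₖ₊₁)/dₖ₊₁⌋:
  k=1: m=35, d=65, a=1
  k=2: m=30, d=6, a=10
  k=3: m=30, d=65, a=1
  k=4: m=35, d=1, a=70
d=1 and a=2a₀=70 at k=4, so the next step gives (m, d) = (35, 65) again — its k=1 value — and the period has length 4.

[35; 1, 10, 1, 70]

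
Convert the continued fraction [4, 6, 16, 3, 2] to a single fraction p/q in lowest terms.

Using pₖ = aₖpₖ₋₁ + pₖ₋₂ and qₖ = aₖqₖ₋₁ + qₖ₋₂:
  k=0: a=4, p=4, q=1
  k=1: a=6, p=25, q=6
  k=2: a=16, p=404, q=97
  k=3: a=3, p=1237, q=297
  k=4: a=2, p=2878, q=691

2878/691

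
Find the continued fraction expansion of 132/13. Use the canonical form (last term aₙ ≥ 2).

132 = 10×13 + 2
13 = 6×2 + 1
2 = 2×1 + 0  (stop)
So 132/13 = [10; 6, 2].

[10; 6, 2]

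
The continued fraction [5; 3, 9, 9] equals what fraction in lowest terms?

1357/255

Using pₖ = aₖpₖ₋₁ + pₖ₋₂ and qₖ = aₖqₖ₋₁ + qₖ₋₂:
  k=0: a=5, p=5, q=1
  k=1: a=3, p=16, q=3
  k=2: a=9, p=149, q=28
  k=3: a=9, p=1357, q=255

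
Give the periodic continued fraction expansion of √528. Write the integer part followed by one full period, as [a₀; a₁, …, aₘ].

[22; 1, 44]

a₀ = ⌊√528⌋ = 22.
With m₀=0, d₀=1 and mₖ₊₁ = dₖaₖ − mₖ, dₖ₊₁ = (n − mₖ₊₁²)/dₖ, aₖ₊₁ = ⌊(a₀+mₖ₊₁)/dₖ₊₁⌋:
  k=1: m=22, d=44, a=1
  k=2: m=22, d=1, a=44
d=1 and a=2a₀=44 at k=2, so the next step gives (m, d) = (22, 44) again — its k=1 value — and the period has length 2.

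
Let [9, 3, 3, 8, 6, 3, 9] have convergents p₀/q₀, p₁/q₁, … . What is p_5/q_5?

14947/1607

Using pₖ = aₖpₖ₋₁ + pₖ₋₂, qₖ = aₖqₖ₋₁ + qₖ₋₂ (with p₋₁=1, p₋₂=0, q₋₁=0, q₋₂=1):
  k=0: a=9, p=9, q=1
  k=1: a=3, p=28, q=3
  k=2: a=3, p=93, q=10
  k=3: a=8, p=772, q=83
  k=4: a=6, p=4725, q=508
  k=5: a=3, p=14947, q=1607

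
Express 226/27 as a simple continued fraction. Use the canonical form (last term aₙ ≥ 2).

226 = 8×27 + 10
27 = 2×10 + 7
10 = 1×7 + 3
7 = 2×3 + 1
3 = 3×1 + 0  (stop)
So 226/27 = [8; 2, 1, 2, 3].

[8; 2, 1, 2, 3]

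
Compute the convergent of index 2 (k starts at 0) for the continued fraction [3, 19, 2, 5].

Using pₖ = aₖpₖ₋₁ + pₖ₋₂, qₖ = aₖqₖ₋₁ + qₖ₋₂ (with p₋₁=1, p₋₂=0, q₋₁=0, q₋₂=1):
  k=0: a=3, p=3, q=1
  k=1: a=19, p=58, q=19
  k=2: a=2, p=119, q=39

119/39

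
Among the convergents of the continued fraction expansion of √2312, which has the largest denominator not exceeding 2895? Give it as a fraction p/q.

√2312 = [48; 12, 96, …] (period length 2).
Convergents:
  p_0/q_0 = 48/1
  p_1/q_1 = 577/12
  p_2/q_2 = 55440/1153
  p_3/q_3 = 665857/13848
q_2 = 1153 ≤ 2895 < 13848 = q_3, so the answer is 55440/1153.

55440/1153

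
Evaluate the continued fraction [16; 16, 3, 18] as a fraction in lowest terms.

14423/898

Using pₖ = aₖpₖ₋₁ + pₖ₋₂ and qₖ = aₖqₖ₋₁ + qₖ₋₂:
  k=0: a=16, p=16, q=1
  k=1: a=16, p=257, q=16
  k=2: a=3, p=787, q=49
  k=3: a=18, p=14423, q=898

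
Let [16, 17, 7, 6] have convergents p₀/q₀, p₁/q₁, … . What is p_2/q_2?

Using pₖ = aₖpₖ₋₁ + pₖ₋₂, qₖ = aₖqₖ₋₁ + qₖ₋₂ (with p₋₁=1, p₋₂=0, q₋₁=0, q₋₂=1):
  k=0: a=16, p=16, q=1
  k=1: a=17, p=273, q=17
  k=2: a=7, p=1927, q=120

1927/120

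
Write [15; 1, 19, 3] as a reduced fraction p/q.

Fold from the inside: start with 3/1.
  19 + 1/3 = 58/3
  1 + 3/58 = 61/58
  15 + 58/61 = 973/61

973/61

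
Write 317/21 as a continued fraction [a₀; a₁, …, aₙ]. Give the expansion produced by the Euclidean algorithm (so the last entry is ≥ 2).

317 = 15·21 + 2
21 = 10·2 + 1
2 = 2·1 + 0  (stop)
So 317/21 = [15; 10, 2].

[15; 10, 2]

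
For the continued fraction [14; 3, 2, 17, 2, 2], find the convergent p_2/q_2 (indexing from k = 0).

Using pₖ = aₖpₖ₋₁ + pₖ₋₂, qₖ = aₖqₖ₋₁ + qₖ₋₂ (with p₋₁=1, p₋₂=0, q₋₁=0, q₋₂=1):
  k=0: a=14, p=14, q=1
  k=1: a=3, p=43, q=3
  k=2: a=2, p=100, q=7

100/7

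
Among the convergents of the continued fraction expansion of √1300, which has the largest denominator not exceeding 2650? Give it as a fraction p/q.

46764/1297

√1300 = [36; 18, 72, …] (period length 2).
Convergents:
  p_0/q_0 = 36/1
  p_1/q_1 = 649/18
  p_2/q_2 = 46764/1297
  p_3/q_3 = 842401/23364
q_2 = 1297 ≤ 2650 < 23364 = q_3, so the answer is 46764/1297.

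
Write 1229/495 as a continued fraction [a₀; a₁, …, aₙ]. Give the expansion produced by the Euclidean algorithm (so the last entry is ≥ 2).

1229 = 2*495 + 239
495 = 2*239 + 17
239 = 14*17 + 1
17 = 17*1 + 0  (stop)
So 1229/495 = [2; 2, 14, 17].

[2; 2, 14, 17]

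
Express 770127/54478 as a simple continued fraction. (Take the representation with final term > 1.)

770127 = 14·54478 + 7435
54478 = 7·7435 + 2433
7435 = 3·2433 + 136
2433 = 17·136 + 121
136 = 1·121 + 15
121 = 8·15 + 1
15 = 15·1 + 0  (stop)
So 770127/54478 = [14; 7, 3, 17, 1, 8, 15].

[14; 7, 3, 17, 1, 8, 15]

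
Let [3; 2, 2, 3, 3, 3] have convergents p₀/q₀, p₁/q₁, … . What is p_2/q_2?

17/5

Using pₖ = aₖpₖ₋₁ + pₖ₋₂, qₖ = aₖqₖ₋₁ + qₖ₋₂ (with p₋₁=1, p₋₂=0, q₋₁=0, q₋₂=1):
  k=0: a=3, p=3, q=1
  k=1: a=2, p=7, q=2
  k=2: a=2, p=17, q=5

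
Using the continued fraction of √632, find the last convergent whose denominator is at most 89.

√632 = [25; 7, 6, 7, 50, …] (period length 4).
Convergents:
  p_0/q_0 = 25/1
  p_1/q_1 = 176/7
  p_2/q_2 = 1081/43
  p_3/q_3 = 7743/308
q_2 = 43 ≤ 89 < 308 = q_3, so the answer is 1081/43.

1081/43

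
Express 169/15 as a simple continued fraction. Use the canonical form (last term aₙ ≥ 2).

169 = 11·15 + 4
15 = 3·4 + 3
4 = 1·3 + 1
3 = 3·1 + 0  (stop)
So 169/15 = [11; 3, 1, 3].

[11; 3, 1, 3]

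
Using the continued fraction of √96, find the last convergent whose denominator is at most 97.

921/94

√96 = [9; 1, 3, 1, 18, …] (period length 4).
Convergents:
  p_0/q_0 = 9/1
  p_1/q_1 = 10/1
  p_2/q_2 = 39/4
  p_3/q_3 = 49/5
  p_4/q_4 = 921/94
  p_5/q_5 = 970/99
q_4 = 94 ≤ 97 < 99 = q_5, so the answer is 921/94.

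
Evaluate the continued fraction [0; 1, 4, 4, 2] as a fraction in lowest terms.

Using pₖ = aₖpₖ₋₁ + pₖ₋₂ and qₖ = aₖqₖ₋₁ + qₖ₋₂:
  k=0: a=0, p=0, q=1
  k=1: a=1, p=1, q=1
  k=2: a=4, p=4, q=5
  k=3: a=4, p=17, q=21
  k=4: a=2, p=38, q=47

38/47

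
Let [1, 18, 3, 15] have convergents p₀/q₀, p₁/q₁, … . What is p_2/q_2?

58/55

Using pₖ = aₖpₖ₋₁ + pₖ₋₂, qₖ = aₖqₖ₋₁ + qₖ₋₂ (with p₋₁=1, p₋₂=0, q₋₁=0, q₋₂=1):
  k=0: a=1, p=1, q=1
  k=1: a=18, p=19, q=18
  k=2: a=3, p=58, q=55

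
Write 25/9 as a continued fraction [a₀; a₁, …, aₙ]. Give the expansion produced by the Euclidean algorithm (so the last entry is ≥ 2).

25 = 2·9 + 7
9 = 1·7 + 2
7 = 3·2 + 1
2 = 2·1 + 0  (stop)
So 25/9 = [2; 1, 3, 2].

[2; 1, 3, 2]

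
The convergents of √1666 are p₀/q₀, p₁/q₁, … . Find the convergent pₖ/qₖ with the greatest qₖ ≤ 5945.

√1666 = [40; 1, 4, 2, 4, 1, 80, …] (period length 6).
Convergents:
  p_0/q_0 = 40/1
  p_1/q_1 = 41/1
  p_2/q_2 = 204/5
  p_3/q_3 = 449/11
  p_4/q_4 = 2000/49
  p_5/q_5 = 2449/60
  p_6/q_6 = 197920/4849
  p_7/q_7 = 200369/4909
  p_8/q_8 = 999396/24485
q_7 = 4909 ≤ 5945 < 24485 = q_8, so the answer is 200369/4909.

200369/4909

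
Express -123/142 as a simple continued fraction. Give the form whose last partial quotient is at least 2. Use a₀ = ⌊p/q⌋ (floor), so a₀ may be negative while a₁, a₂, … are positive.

-123 = -1*142 + 19
142 = 7*19 + 9
19 = 2*9 + 1
9 = 9*1 + 0  (stop)
So -123/142 = [-1; 7, 2, 9].

[-1; 7, 2, 9]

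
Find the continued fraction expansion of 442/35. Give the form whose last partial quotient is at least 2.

442 = 12×35 + 22
35 = 1×22 + 13
22 = 1×13 + 9
13 = 1×9 + 4
9 = 2×4 + 1
4 = 4×1 + 0  (stop)
So 442/35 = [12; 1, 1, 1, 2, 4].

[12; 1, 1, 1, 2, 4]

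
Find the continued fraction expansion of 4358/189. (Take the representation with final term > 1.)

4358 = 23*189 + 11
189 = 17*11 + 2
11 = 5*2 + 1
2 = 2*1 + 0  (stop)
So 4358/189 = [23; 17, 5, 2].

[23; 17, 5, 2]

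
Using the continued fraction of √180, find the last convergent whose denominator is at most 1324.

√180 = [13; 2, 2, 2, 26, …] (period length 4).
Convergents:
  p_0/q_0 = 13/1
  p_1/q_1 = 27/2
  p_2/q_2 = 67/5
  p_3/q_3 = 161/12
  p_4/q_4 = 4253/317
  p_5/q_5 = 8667/646
  p_6/q_6 = 21587/1609
q_5 = 646 ≤ 1324 < 1609 = q_6, so the answer is 8667/646.

8667/646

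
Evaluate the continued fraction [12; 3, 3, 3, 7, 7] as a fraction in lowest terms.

Fold from the inside: start with 7/1.
  7 + 1/7 = 50/7
  3 + 7/50 = 157/50
  3 + 50/157 = 521/157
  3 + 157/521 = 1720/521
  12 + 521/1720 = 21161/1720

21161/1720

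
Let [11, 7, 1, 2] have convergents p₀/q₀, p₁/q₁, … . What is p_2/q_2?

Using pₖ = aₖpₖ₋₁ + pₖ₋₂, qₖ = aₖqₖ₋₁ + qₖ₋₂ (with p₋₁=1, p₋₂=0, q₋₁=0, q₋₂=1):
  k=0: a=11, p=11, q=1
  k=1: a=7, p=78, q=7
  k=2: a=1, p=89, q=8

89/8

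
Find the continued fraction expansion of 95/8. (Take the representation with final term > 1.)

[11; 1, 7]

95 = 11×8 + 7
8 = 1×7 + 1
7 = 7×1 + 0  (stop)
So 95/8 = [11; 1, 7].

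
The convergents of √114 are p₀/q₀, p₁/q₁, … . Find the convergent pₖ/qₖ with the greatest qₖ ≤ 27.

√114 = [10; 1, 2, 10, 2, 1, 20, …] (period length 6).
Convergents:
  p_0/q_0 = 10/1
  p_1/q_1 = 11/1
  p_2/q_2 = 32/3
  p_3/q_3 = 331/31
q_2 = 3 ≤ 27 < 31 = q_3, so the answer is 32/3.

32/3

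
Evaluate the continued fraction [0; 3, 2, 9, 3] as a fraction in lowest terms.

59/205

Fold from the inside: start with 3/1.
  9 + 1/3 = 28/3
  2 + 3/28 = 59/28
  3 + 28/59 = 205/59
  0 + 59/205 = 59/205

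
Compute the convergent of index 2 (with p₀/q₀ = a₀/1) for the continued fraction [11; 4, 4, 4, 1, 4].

191/17

Using pₖ = aₖpₖ₋₁ + pₖ₋₂, qₖ = aₖqₖ₋₁ + qₖ₋₂ (with p₋₁=1, p₋₂=0, q₋₁=0, q₋₂=1):
  k=0: a=11, p=11, q=1
  k=1: a=4, p=45, q=4
  k=2: a=4, p=191, q=17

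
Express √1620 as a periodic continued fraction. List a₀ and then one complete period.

[40; 4, 80]

a₀ = ⌊√1620⌋ = 40.
With m₀=0, d₀=1 and mₖ₊₁ = dₖaₖ − mₖ, dₖ₊₁ = (n − mₖ₊₁²)/dₖ, aₖ₊₁ = ⌊(a₀+mₖ₊₁)/dₖ₊₁⌋:
  k=1: m=40, d=20, a=4
  k=2: m=40, d=1, a=80
d=1 and a=2a₀=80 at k=2, so the next step gives (m, d) = (40, 20) again — its k=1 value — and the period has length 2.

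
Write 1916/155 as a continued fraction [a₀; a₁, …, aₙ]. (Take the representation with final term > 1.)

[12; 2, 1, 3, 3, 4]

1916 = 12×155 + 56
155 = 2×56 + 43
56 = 1×43 + 13
43 = 3×13 + 4
13 = 3×4 + 1
4 = 4×1 + 0  (stop)
So 1916/155 = [12; 2, 1, 3, 3, 4].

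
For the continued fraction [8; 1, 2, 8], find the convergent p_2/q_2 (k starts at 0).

26/3

Using pₖ = aₖpₖ₋₁ + pₖ₋₂, qₖ = aₖqₖ₋₁ + qₖ₋₂ (with p₋₁=1, p₋₂=0, q₋₁=0, q₋₂=1):
  k=0: a=8, p=8, q=1
  k=1: a=1, p=9, q=1
  k=2: a=2, p=26, q=3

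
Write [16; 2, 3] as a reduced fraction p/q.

115/7

Using pₖ = aₖpₖ₋₁ + pₖ₋₂ and qₖ = aₖqₖ₋₁ + qₖ₋₂:
  k=0: a=16, p=16, q=1
  k=1: a=2, p=33, q=2
  k=2: a=3, p=115, q=7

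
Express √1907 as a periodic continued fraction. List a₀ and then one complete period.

[43; 1, 2, 43, 2, 1, 86]

a₀ = ⌊√1907⌋ = 43.
With m₀=0, d₀=1 and mₖ₊₁ = dₖaₖ − mₖ, dₖ₊₁ = (n − mₖ₊₁²)/dₖ, aₖ₊₁ = ⌊(a₀+mₖ₊₁)/dₖ₊₁⌋:
  k=1: m=43, d=58, a=1
  k=2: m=15, d=29, a=2
  k=3: m=43, d=2, a=43
  k=4: m=43, d=29, a=2
  k=5: m=15, d=58, a=1
  k=6: m=43, d=1, a=86
d=1 and a=2a₀=86 at k=6, so the next step gives (m, d) = (43, 58) again — its k=1 value — and the period has length 6.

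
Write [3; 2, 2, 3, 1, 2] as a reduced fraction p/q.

208/61

Fold from the inside: start with 2/1.
  1 + 1/2 = 3/2
  3 + 2/3 = 11/3
  2 + 3/11 = 25/11
  2 + 11/25 = 61/25
  3 + 25/61 = 208/61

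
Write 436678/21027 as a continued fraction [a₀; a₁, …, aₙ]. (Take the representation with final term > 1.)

[20; 1, 3, 3, 3, 11, 14, 3]

436678 = 20*21027 + 16138
21027 = 1*16138 + 4889
16138 = 3*4889 + 1471
4889 = 3*1471 + 476
1471 = 3*476 + 43
476 = 11*43 + 3
43 = 14*3 + 1
3 = 3*1 + 0  (stop)
So 436678/21027 = [20; 1, 3, 3, 3, 11, 14, 3].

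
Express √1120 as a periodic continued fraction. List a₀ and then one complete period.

[33; 2, 6, 1, 15, 1, 6, 2, 66]

a₀ = ⌊√1120⌋ = 33.
With m₀=0, d₀=1 and mₖ₊₁ = dₖaₖ − mₖ, dₖ₊₁ = (n − mₖ₊₁²)/dₖ, aₖ₊₁ = ⌊(a₀+mₖ₊₁)/dₖ₊₁⌋:
  k=1: m=33, d=31, a=2
  k=2: m=29, d=9, a=6
  k=3: m=25, d=55, a=1
  k=4: m=30, d=4, a=15
  k=5: m=30, d=55, a=1
  k=6: m=25, d=9, a=6
  k=7: m=29, d=31, a=2
  k=8: m=33, d=1, a=66
d=1 and a=2a₀=66 at k=8, so the next step gives (m, d) = (33, 31) again — its k=1 value — and the period has length 8.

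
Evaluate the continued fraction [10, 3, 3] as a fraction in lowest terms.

Using pₖ = aₖpₖ₋₁ + pₖ₋₂ and qₖ = aₖqₖ₋₁ + qₖ₋₂:
  k=0: a=10, p=10, q=1
  k=1: a=3, p=31, q=3
  k=2: a=3, p=103, q=10

103/10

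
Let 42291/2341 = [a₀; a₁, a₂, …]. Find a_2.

3

42291 = 18·2341 + 153   →  a_0 = 18
2341 = 15·153 + 46   →  a_1 = 15
153 = 3·46 + 15   →  a_2 = 3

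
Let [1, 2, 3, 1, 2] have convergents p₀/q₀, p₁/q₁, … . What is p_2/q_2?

Using pₖ = aₖpₖ₋₁ + pₖ₋₂, qₖ = aₖqₖ₋₁ + qₖ₋₂ (with p₋₁=1, p₋₂=0, q₋₁=0, q₋₂=1):
  k=0: a=1, p=1, q=1
  k=1: a=2, p=3, q=2
  k=2: a=3, p=10, q=7

10/7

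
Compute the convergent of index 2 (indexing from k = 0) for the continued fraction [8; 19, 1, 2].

161/20

Using pₖ = aₖpₖ₋₁ + pₖ₋₂, qₖ = aₖqₖ₋₁ + qₖ₋₂ (with p₋₁=1, p₋₂=0, q₋₁=0, q₋₂=1):
  k=0: a=8, p=8, q=1
  k=1: a=19, p=153, q=19
  k=2: a=1, p=161, q=20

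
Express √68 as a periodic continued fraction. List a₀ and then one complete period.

a₀ = ⌊√68⌋ = 8.

[8; 4, 16]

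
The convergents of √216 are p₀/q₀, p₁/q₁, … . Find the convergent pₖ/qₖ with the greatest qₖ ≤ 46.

√216 = [14; 1, 2, 3, 2, 1, 28, …] (period length 6).
Convergents:
  p_0/q_0 = 14/1
  p_1/q_1 = 15/1
  p_2/q_2 = 44/3
  p_3/q_3 = 147/10
  p_4/q_4 = 338/23
  p_5/q_5 = 485/33
  p_6/q_6 = 13918/947
q_5 = 33 ≤ 46 < 947 = q_6, so the answer is 485/33.

485/33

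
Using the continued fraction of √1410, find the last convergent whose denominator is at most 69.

√1410 = [37; 1, 1, 4, 1, 1, 74, …] (period length 6).
Convergents:
  p_0/q_0 = 37/1
  p_1/q_1 = 38/1
  p_2/q_2 = 75/2
  p_3/q_3 = 338/9
  p_4/q_4 = 413/11
  p_5/q_5 = 751/20
  p_6/q_6 = 55987/1491
q_5 = 20 ≤ 69 < 1491 = q_6, so the answer is 751/20.

751/20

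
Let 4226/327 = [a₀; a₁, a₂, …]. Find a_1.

1

4226 = 12·327 + 302   →  a_0 = 12
327 = 1·302 + 25   →  a_1 = 1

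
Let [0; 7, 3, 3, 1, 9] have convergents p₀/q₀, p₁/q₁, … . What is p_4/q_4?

13/95

Using pₖ = aₖpₖ₋₁ + pₖ₋₂, qₖ = aₖqₖ₋₁ + qₖ₋₂ (with p₋₁=1, p₋₂=0, q₋₁=0, q₋₂=1):
  k=0: a=0, p=0, q=1
  k=1: a=7, p=1, q=7
  k=2: a=3, p=3, q=22
  k=3: a=3, p=10, q=73
  k=4: a=1, p=13, q=95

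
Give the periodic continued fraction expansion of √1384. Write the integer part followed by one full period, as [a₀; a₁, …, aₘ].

[37; 4, 1, 17, 1, 4, 74]

a₀ = ⌊√1384⌋ = 37.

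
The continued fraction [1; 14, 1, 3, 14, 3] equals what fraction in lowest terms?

Fold from the inside: start with 3/1.
  14 + 1/3 = 43/3
  3 + 3/43 = 132/43
  1 + 43/132 = 175/132
  14 + 132/175 = 2582/175
  1 + 175/2582 = 2757/2582

2757/2582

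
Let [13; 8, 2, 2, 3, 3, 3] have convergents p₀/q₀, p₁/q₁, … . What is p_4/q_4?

Using pₖ = aₖpₖ₋₁ + pₖ₋₂, qₖ = aₖqₖ₋₁ + qₖ₋₂ (with p₋₁=1, p₋₂=0, q₋₁=0, q₋₂=1):
  k=0: a=13, p=13, q=1
  k=1: a=8, p=105, q=8
  k=2: a=2, p=223, q=17
  k=3: a=2, p=551, q=42
  k=4: a=3, p=1876, q=143

1876/143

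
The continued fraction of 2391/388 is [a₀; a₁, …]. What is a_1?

2391 = 6·388 + 63   →  a_0 = 6
388 = 6·63 + 10   →  a_1 = 6

6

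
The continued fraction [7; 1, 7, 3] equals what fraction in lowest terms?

197/25

Fold from the inside: start with 3/1.
  7 + 1/3 = 22/3
  1 + 3/22 = 25/22
  7 + 22/25 = 197/25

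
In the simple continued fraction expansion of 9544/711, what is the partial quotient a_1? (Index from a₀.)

9544 = 13·711 + 301   →  a_0 = 13
711 = 2·301 + 109   →  a_1 = 2

2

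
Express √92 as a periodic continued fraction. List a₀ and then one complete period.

a₀ = ⌊√92⌋ = 9.
With m₀=0, d₀=1 and mₖ₊₁ = dₖaₖ − mₖ, dₖ₊₁ = (n − mₖ₊₁²)/dₖ, aₖ₊₁ = ⌊(a₀+mₖ₊₁)/dₖ₊₁⌋:
  k=1: m=9, d=11, a=1
  k=2: m=2, d=8, a=1
  k=3: m=6, d=7, a=2
  k=4: m=8, d=4, a=4
  k=5: m=8, d=7, a=2
  k=6: m=6, d=8, a=1
  k=7: m=2, d=11, a=1
  k=8: m=9, d=1, a=18
d=1 and a=2a₀=18 at k=8, so the next step gives (m, d) = (9, 11) again — its k=1 value — and the period has length 8.

[9; 1, 1, 2, 4, 2, 1, 1, 18]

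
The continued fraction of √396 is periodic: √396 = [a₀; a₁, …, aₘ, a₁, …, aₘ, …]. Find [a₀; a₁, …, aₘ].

a₀ = ⌊√396⌋ = 19.
With m₀=0, d₀=1 and mₖ₊₁ = dₖaₖ − mₖ, dₖ₊₁ = (n − mₖ₊₁²)/dₖ, aₖ₊₁ = ⌊(a₀+mₖ₊₁)/dₖ₊₁⌋:
  k=1: m=19, d=35, a=1
  k=2: m=16, d=4, a=8
  k=3: m=16, d=35, a=1
  k=4: m=19, d=1, a=38
d=1 and a=2a₀=38 at k=4, so the next step gives (m, d) = (19, 35) again — its k=1 value — and the period has length 4.

[19; 1, 8, 1, 38]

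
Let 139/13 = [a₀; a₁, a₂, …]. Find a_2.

139 = 10·13 + 9   →  a_0 = 10
13 = 1·9 + 4   →  a_1 = 1
9 = 2·4 + 1   →  a_2 = 2

2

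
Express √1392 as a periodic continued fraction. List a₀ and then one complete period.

a₀ = ⌊√1392⌋ = 37.
With m₀=0, d₀=1 and mₖ₊₁ = dₖaₖ − mₖ, dₖ₊₁ = (n − mₖ₊₁²)/dₖ, aₖ₊₁ = ⌊(a₀+mₖ₊₁)/dₖ₊₁⌋:
  k=1: m=37, d=23, a=3
  k=2: m=32, d=16, a=4
  k=3: m=32, d=23, a=3
  k=4: m=37, d=1, a=74
d=1 and a=2a₀=74 at k=4, so the next step gives (m, d) = (37, 23) again — its k=1 value — and the period has length 4.

[37; 3, 4, 3, 74]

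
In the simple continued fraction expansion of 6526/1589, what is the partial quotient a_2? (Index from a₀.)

6526 = 4·1589 + 170   →  a_0 = 4
1589 = 9·170 + 59   →  a_1 = 9
170 = 2·59 + 52   →  a_2 = 2

2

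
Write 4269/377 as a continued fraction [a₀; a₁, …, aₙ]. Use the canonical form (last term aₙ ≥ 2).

4269 = 11×377 + 122
377 = 3×122 + 11
122 = 11×11 + 1
11 = 11×1 + 0  (stop)
So 4269/377 = [11; 3, 11, 11].

[11; 3, 11, 11]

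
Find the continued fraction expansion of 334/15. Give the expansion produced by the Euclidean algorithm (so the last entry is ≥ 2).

334 = 22·15 + 4
15 = 3·4 + 3
4 = 1·3 + 1
3 = 3·1 + 0  (stop)
So 334/15 = [22; 3, 1, 3].

[22; 3, 1, 3]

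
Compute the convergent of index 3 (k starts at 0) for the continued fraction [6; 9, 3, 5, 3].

910/149

Using pₖ = aₖpₖ₋₁ + pₖ₋₂, qₖ = aₖqₖ₋₁ + qₖ₋₂ (with p₋₁=1, p₋₂=0, q₋₁=0, q₋₂=1):
  k=0: a=6, p=6, q=1
  k=1: a=9, p=55, q=9
  k=2: a=3, p=171, q=28
  k=3: a=5, p=910, q=149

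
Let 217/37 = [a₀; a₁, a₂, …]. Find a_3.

217 = 5·37 + 32   →  a_0 = 5
37 = 1·32 + 5   →  a_1 = 1
32 = 6·5 + 2   →  a_2 = 6
5 = 2·2 + 1   →  a_3 = 2

2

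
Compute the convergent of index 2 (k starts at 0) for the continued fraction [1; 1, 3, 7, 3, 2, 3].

7/4

Using pₖ = aₖpₖ₋₁ + pₖ₋₂, qₖ = aₖqₖ₋₁ + qₖ₋₂ (with p₋₁=1, p₋₂=0, q₋₁=0, q₋₂=1):
  k=0: a=1, p=1, q=1
  k=1: a=1, p=2, q=1
  k=2: a=3, p=7, q=4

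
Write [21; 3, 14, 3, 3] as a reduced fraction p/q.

9362/439

Fold from the inside: start with 3/1.
  3 + 1/3 = 10/3
  14 + 3/10 = 143/10
  3 + 10/143 = 439/143
  21 + 143/439 = 9362/439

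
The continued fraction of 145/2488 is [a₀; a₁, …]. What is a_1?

145 = 0·2488 + 145   →  a_0 = 0
2488 = 17·145 + 23   →  a_1 = 17

17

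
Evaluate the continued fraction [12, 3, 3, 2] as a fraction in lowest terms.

Using pₖ = aₖpₖ₋₁ + pₖ₋₂ and qₖ = aₖqₖ₋₁ + qₖ₋₂:
  k=0: a=12, p=12, q=1
  k=1: a=3, p=37, q=3
  k=2: a=3, p=123, q=10
  k=3: a=2, p=283, q=23

283/23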